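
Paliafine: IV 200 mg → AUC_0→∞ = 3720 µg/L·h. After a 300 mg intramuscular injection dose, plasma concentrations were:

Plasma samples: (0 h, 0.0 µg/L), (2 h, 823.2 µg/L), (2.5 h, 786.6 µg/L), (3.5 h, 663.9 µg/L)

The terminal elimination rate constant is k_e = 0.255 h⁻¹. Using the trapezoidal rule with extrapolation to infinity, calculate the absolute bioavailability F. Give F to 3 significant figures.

F = 0.816

Trapezoidal AUC_0→3.5 (intramuscular injection):
  [0→2]: (0.0+823.2)/2 × 2 = 823.2
  [2→2.5]: (823.2+786.6)/2 × 0.5 = 402.45
  [2.5→3.5]: (786.6+663.9)/2 × 1 = 725.25
  Sum = 1950.9 µg/L·h
Tail: C_last/k_e = 663.9/0.255 = 2603.529
AUC_0→∞ (intramuscular injection) = 1950.9 + 2603.529 = 4554.429 µg/L·h
F = (AUC_ev/D_ev)/(AUC_iv/D_iv) = (4554.429/300)/(3720/200) = 15.18143/18.6 = 0.8162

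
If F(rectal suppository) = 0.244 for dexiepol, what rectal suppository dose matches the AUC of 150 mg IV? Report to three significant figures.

For equal systemic exposure: F × D_ev = D_iv
D_ev = D_iv / F = 150 / 0.244 = 614.754 mg

D_rectal = 615 mg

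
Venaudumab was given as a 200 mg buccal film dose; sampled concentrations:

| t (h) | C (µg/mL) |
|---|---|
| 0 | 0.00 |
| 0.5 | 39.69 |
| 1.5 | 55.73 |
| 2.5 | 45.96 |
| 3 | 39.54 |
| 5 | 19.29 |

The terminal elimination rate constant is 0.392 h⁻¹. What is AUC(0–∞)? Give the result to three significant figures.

AUC = 238 µg/mL·h

Trapezoidal AUC_0→5:
  [0→0.5]: (0.00+39.69)/2 × 0.5 = 9.9225
  [0.5→1.5]: (39.69+55.73)/2 × 1 = 47.71
  [1.5→2.5]: (55.73+45.96)/2 × 1 = 50.845
  [2.5→3]: (45.96+39.54)/2 × 0.5 = 21.375
  [3→5]: (39.54+19.29)/2 × 2 = 58.83
  Sum = 188.6825 µg/mL·h
Extrapolated tail: C_last / k_e = 19.29 / 0.392 = 49.209
AUC_0→∞ = 188.6825 + 49.209 = 237.8915 µg/mL·h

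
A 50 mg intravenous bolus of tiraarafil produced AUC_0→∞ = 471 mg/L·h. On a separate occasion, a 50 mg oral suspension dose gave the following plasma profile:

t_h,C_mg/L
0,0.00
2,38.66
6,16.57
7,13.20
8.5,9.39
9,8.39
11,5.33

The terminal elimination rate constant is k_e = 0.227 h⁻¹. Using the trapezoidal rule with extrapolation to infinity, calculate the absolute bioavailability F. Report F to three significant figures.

Trapezoidal AUC_0→11 (oral suspension):
  [0→2]: (0.00+38.66)/2 × 2 = 38.66
  [2→6]: (38.66+16.57)/2 × 4 = 110.46
  [6→7]: (16.57+13.20)/2 × 1 = 14.885
  [7→8.5]: (13.20+9.39)/2 × 1.5 = 16.9425
  [8.5→9]: (9.39+8.39)/2 × 0.5 = 4.445
  [9→11]: (8.39+5.33)/2 × 2 = 13.72
  Sum = 199.1125 mg/L·h
Tail: C_last/k_e = 5.33/0.227 = 23.480
AUC_0→∞ (oral suspension) = 199.1125 + 23.480 = 222.5925 mg/L·h
F = (AUC_ev/D_ev)/(AUC_iv/D_iv) = (222.5925/50)/(471/50) = 4.45185/9.42 = 0.4726

F = 0.473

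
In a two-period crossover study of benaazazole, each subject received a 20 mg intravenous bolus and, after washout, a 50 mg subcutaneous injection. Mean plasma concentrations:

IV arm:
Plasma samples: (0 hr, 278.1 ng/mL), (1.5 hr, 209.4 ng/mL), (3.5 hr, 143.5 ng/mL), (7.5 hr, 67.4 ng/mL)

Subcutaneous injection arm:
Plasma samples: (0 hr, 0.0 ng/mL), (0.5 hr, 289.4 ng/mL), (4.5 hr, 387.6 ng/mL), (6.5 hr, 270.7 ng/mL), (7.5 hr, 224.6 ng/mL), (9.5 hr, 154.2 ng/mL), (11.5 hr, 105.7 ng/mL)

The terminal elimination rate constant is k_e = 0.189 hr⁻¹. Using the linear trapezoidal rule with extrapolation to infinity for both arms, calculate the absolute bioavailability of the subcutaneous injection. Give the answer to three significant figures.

F = 0.943

Trapezoidal AUC_0→7.5 (IV):
  [0→1.5]: (278.1+209.4)/2 × 1.5 = 365.625
  [1.5→3.5]: (209.4+143.5)/2 × 2 = 352.9
  [3.5→7.5]: (143.5+67.4)/2 × 4 = 421.8
  Sum = 1140.325 ng/mL·hr
IV tail: 67.4/0.189 = 356.614; AUC_iv,0→∞ = 1140.325 + 356.614 = 1496.939 ng/mL·hr
Trapezoidal AUC_0→11.5 (subcutaneous injection):
  [0→0.5]: (0.0+289.4)/2 × 0.5 = 72.35
  [0.5→4.5]: (289.4+387.6)/2 × 4 = 1354.0
  [4.5→6.5]: (387.6+270.7)/2 × 2 = 658.3
  [6.5→7.5]: (270.7+224.6)/2 × 1 = 247.65
  [7.5→9.5]: (224.6+154.2)/2 × 2 = 378.8
  [9.5→11.5]: (154.2+105.7)/2 × 2 = 259.9
  Sum = 2971.0 ng/mL·hr
subcutaneous injection tail: 105.7/0.189 = 559.259; AUC_ev,0→∞ = 2971.0 + 559.259 = 3530.259 ng/mL·hr
F = (AUC_ev/D_ev)/(AUC_iv/D_iv) = (3530.259/50)/(1496.939/20) = 70.60518/74.84695 = 0.9433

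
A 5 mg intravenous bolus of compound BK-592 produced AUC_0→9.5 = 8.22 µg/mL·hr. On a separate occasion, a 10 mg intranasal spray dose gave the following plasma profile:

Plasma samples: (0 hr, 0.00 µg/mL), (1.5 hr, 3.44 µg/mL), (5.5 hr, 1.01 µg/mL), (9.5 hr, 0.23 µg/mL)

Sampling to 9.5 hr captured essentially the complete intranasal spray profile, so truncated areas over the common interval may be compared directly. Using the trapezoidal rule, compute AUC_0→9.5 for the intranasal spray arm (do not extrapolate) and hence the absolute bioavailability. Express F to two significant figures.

Trapezoidal AUC_0→9.5 (intranasal spray):
  [0→1.5]: (0.00+3.44)/2 × 1.5 = 2.58
  [1.5→5.5]: (3.44+1.01)/2 × 4 = 8.9
  [5.5→9.5]: (1.01+0.23)/2 × 4 = 2.48
  Sum = 13.96 µg/mL·hr
F = (AUC_ev/D_ev)/(AUC_iv/D_iv) = (13.96/10)/(8.22/5) = 1.396/1.644 = 0.8491

F = 0.85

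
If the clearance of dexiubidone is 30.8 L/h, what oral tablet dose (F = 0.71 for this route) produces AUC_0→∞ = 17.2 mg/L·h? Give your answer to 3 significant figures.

Dose = 746 mg

Dose = CL × AUC_0→∞ / F
     = 30.8 × 17.2 / 0.71 = 746.141 mg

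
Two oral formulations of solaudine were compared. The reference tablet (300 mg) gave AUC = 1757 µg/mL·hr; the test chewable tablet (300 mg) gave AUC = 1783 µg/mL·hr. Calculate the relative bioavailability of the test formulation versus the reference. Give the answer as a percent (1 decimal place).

F_rel = (AUC_test/D_test) / (AUC_ref/D_ref)
      = (1783/300) / (1757/300)
      = 5.94333 / 5.85667 = 1.0148 = 101.48%

F_rel = 101.5%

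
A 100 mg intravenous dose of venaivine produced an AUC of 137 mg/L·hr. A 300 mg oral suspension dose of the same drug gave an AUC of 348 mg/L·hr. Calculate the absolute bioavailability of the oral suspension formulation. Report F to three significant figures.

F = (AUC_ev / D_ev) / (AUC_iv / D_iv)
  = (348/300) / (137/100)
  = 1.16 / 1.37 = 0.8467

F = 0.847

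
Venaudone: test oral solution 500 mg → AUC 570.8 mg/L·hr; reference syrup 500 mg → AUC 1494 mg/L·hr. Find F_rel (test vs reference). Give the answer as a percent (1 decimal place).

F_rel = 38.2%

F_rel = (AUC_test/D_test) / (AUC_ref/D_ref)
      = (570.8/500) / (1494/500)
      = 1.1416 / 2.988 = 0.3821 = 38.21%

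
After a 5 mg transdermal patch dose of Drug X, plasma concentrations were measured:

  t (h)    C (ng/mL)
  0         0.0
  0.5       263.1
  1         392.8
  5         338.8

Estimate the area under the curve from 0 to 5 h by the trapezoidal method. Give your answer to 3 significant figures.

Trapezoidal AUC_0→5:
  [0→0.5]: (0.0+263.1)/2 × 0.5 = 65.775
  [0.5→1]: (263.1+392.8)/2 × 0.5 = 163.975
  [1→5]: (392.8+338.8)/2 × 4 = 1463.2
  Sum = 1692.95 ng/mL·h

AUC = 1690 ng/mL·h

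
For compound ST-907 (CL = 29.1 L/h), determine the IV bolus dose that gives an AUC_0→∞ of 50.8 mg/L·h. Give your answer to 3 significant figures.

Dose_iv = CL × AUC_0→∞
     = 29.1 × 50.8 = 1478.28 mg

Dose = 1480 mg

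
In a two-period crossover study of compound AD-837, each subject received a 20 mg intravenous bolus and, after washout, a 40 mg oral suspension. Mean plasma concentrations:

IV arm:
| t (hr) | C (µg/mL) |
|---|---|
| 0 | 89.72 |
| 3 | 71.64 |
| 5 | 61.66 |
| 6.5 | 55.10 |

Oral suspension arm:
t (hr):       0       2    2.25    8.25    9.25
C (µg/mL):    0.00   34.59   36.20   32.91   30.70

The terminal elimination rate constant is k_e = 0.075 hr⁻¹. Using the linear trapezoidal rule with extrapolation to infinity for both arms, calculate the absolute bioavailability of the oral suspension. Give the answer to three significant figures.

F = 0.289

Trapezoidal AUC_0→6.5 (IV):
  [0→3]: (89.72+71.64)/2 × 3 = 242.04
  [3→5]: (71.64+61.66)/2 × 2 = 133.3
  [5→6.5]: (61.66+55.10)/2 × 1.5 = 87.57
  Sum = 462.91 µg/mL·hr
IV tail: 55.10/0.075 = 734.667; AUC_iv,0→∞ = 462.91 + 734.667 = 1197.577 µg/mL·hr
Trapezoidal AUC_0→9.25 (oral suspension):
  [0→2]: (0.00+34.59)/2 × 2 = 34.59
  [2→2.25]: (34.59+36.20)/2 × 0.25 = 8.84875
  [2.25→8.25]: (36.20+32.91)/2 × 6 = 207.33
  [8.25→9.25]: (32.91+30.70)/2 × 1 = 31.805
  Sum = 282.57375 µg/mL·hr
oral suspension tail: 30.70/0.075 = 409.333; AUC_ev,0→∞ = 282.57375 + 409.333 = 691.90675 µg/mL·hr
F = (AUC_ev/D_ev)/(AUC_iv/D_iv) = (691.90675/40)/(1197.577/20) = 17.2977/59.87885 = 0.2889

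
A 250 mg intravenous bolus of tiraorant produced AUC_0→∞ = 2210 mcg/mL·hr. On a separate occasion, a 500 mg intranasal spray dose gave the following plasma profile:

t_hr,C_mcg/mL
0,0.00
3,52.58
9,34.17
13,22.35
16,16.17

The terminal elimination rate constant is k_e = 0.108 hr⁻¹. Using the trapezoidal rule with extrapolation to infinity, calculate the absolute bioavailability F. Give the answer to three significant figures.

F = 0.149

Trapezoidal AUC_0→16 (intranasal spray):
  [0→3]: (0.00+52.58)/2 × 3 = 78.87
  [3→9]: (52.58+34.17)/2 × 6 = 260.25
  [9→13]: (34.17+22.35)/2 × 4 = 113.04
  [13→16]: (22.35+16.17)/2 × 3 = 57.78
  Sum = 509.94 mcg/mL·hr
Tail: C_last/k_e = 16.17/0.108 = 149.722
AUC_0→∞ (intranasal spray) = 509.94 + 149.722 = 659.662 mcg/mL·hr
F = (AUC_ev/D_ev)/(AUC_iv/D_iv) = (659.662/500)/(2210/250) = 1.319324/8.84 = 0.1492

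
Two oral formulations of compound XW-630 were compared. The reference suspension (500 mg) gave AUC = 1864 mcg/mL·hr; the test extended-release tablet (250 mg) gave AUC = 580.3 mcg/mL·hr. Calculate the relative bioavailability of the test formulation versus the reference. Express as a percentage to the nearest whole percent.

F_rel = 62%

F_rel = (AUC_test/D_test) / (AUC_ref/D_ref)
      = (580.3/250) / (1864/500)
      = 2.3212 / 3.728 = 0.6226 = 62.26%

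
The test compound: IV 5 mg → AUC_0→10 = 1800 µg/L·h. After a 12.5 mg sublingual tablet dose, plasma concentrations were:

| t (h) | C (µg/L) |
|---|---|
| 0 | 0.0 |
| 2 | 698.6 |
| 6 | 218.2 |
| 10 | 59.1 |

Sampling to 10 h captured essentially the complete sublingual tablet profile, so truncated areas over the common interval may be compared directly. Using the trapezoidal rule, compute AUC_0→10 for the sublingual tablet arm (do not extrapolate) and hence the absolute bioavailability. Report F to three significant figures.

F = 0.686

Trapezoidal AUC_0→10 (sublingual tablet):
  [0→2]: (0.0+698.6)/2 × 2 = 698.6
  [2→6]: (698.6+218.2)/2 × 4 = 1833.6
  [6→10]: (218.2+59.1)/2 × 4 = 554.6
  Sum = 3086.8 µg/L·h
F = (AUC_ev/D_ev)/(AUC_iv/D_iv) = (3086.8/12.5)/(1800/5) = 246.944/360 = 0.6860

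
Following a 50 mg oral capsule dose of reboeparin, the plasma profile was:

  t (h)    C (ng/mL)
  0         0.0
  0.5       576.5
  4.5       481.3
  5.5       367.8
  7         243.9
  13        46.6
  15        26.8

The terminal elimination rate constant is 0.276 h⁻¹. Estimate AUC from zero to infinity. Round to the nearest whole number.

Trapezoidal AUC_0→15:
  [0→0.5]: (0.0+576.5)/2 × 0.5 = 144.125
  [0.5→4.5]: (576.5+481.3)/2 × 4 = 2115.6
  [4.5→5.5]: (481.3+367.8)/2 × 1 = 424.55
  [5.5→7]: (367.8+243.9)/2 × 1.5 = 458.775
  [7→13]: (243.9+46.6)/2 × 6 = 871.5
  [13→15]: (46.6+26.8)/2 × 2 = 73.4
  Sum = 4087.95 ng/mL·h
Extrapolated tail: C_last / k_e = 26.8 / 0.276 = 97.101
AUC_0→∞ = 4087.95 + 97.101 = 4185.051 ng/mL·h

AUC = 4185 ng/mL·h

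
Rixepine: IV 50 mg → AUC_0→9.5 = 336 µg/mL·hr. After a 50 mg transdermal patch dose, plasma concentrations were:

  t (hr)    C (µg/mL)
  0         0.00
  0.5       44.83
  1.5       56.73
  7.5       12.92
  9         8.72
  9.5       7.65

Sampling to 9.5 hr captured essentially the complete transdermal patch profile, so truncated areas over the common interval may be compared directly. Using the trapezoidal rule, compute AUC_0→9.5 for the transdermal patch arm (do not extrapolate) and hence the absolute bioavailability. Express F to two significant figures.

F = 0.87

Trapezoidal AUC_0→9.5 (transdermal patch):
  [0→0.5]: (0.00+44.83)/2 × 0.5 = 11.2075
  [0.5→1.5]: (44.83+56.73)/2 × 1 = 50.78
  [1.5→7.5]: (56.73+12.92)/2 × 6 = 208.95
  [7.5→9]: (12.92+8.72)/2 × 1.5 = 16.23
  [9→9.5]: (8.72+7.65)/2 × 0.5 = 4.0925
  Sum = 291.26 µg/mL·hr
F = (AUC_ev/D_ev)/(AUC_iv/D_iv) = (291.26/50)/(336/50) = 5.8252/6.72 = 0.8668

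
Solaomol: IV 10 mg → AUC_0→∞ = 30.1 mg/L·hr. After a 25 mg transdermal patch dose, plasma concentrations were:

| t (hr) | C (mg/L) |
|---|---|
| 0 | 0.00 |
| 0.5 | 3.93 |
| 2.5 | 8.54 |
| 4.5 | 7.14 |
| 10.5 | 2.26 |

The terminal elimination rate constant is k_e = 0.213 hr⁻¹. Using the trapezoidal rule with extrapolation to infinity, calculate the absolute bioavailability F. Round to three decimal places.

Trapezoidal AUC_0→10.5 (transdermal patch):
  [0→0.5]: (0.00+3.93)/2 × 0.5 = 0.9825
  [0.5→2.5]: (3.93+8.54)/2 × 2 = 12.47
  [2.5→4.5]: (8.54+7.14)/2 × 2 = 15.68
  [4.5→10.5]: (7.14+2.26)/2 × 6 = 28.2
  Sum = 57.3325 mg/L·hr
Tail: C_last/k_e = 2.26/0.213 = 10.610
AUC_0→∞ (transdermal patch) = 57.3325 + 10.610 = 67.9425 mg/L·hr
F = (AUC_ev/D_ev)/(AUC_iv/D_iv) = (67.9425/25)/(30.1/10) = 2.7177/3.01 = 0.9029

F = 0.903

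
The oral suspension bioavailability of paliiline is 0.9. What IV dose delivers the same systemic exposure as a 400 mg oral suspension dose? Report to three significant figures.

Systemic exposure from an extravascular dose = F × D_ev, so the equivalent IV dose is F × D_ev.
D_iv = F × D_ev = 0.9 × 400 = 360 mg

D_iv = 360 mg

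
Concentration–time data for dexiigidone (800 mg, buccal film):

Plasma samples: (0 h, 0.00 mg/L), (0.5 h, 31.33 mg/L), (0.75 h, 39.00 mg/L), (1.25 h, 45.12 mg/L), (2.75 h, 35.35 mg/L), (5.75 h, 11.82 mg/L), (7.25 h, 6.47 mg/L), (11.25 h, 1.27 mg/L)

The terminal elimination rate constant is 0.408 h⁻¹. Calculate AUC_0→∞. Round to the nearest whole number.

Trapezoidal AUC_0→11.25:
  [0→0.5]: (0.00+31.33)/2 × 0.5 = 7.8325
  [0.5→0.75]: (31.33+39.00)/2 × 0.25 = 8.79125
  [0.75→1.25]: (39.00+45.12)/2 × 0.5 = 21.03
  [1.25→2.75]: (45.12+35.35)/2 × 1.5 = 60.3525
  [2.75→5.75]: (35.35+11.82)/2 × 3 = 70.755
  [5.75→7.25]: (11.82+6.47)/2 × 1.5 = 13.7175
  [7.25→11.25]: (6.47+1.27)/2 × 4 = 15.48
  Sum = 197.95875 mg/L·h
Extrapolated tail: C_last / k_e = 1.27 / 0.408 = 3.113
AUC_0→∞ = 197.95875 + 3.113 = 201.07175 mg/L·h

AUC = 201 mg/L·h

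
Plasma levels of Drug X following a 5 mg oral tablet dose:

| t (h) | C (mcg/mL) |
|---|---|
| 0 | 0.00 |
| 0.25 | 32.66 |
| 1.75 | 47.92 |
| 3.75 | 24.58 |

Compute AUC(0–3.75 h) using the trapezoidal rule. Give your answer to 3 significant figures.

AUC = 137 mcg/mL·h

Trapezoidal AUC_0→3.75:
  [0→0.25]: (0.00+32.66)/2 × 0.25 = 4.0825
  [0.25→1.75]: (32.66+47.92)/2 × 1.5 = 60.435
  [1.75→3.75]: (47.92+24.58)/2 × 2 = 72.5
  Sum = 137.0175 mcg/mL·h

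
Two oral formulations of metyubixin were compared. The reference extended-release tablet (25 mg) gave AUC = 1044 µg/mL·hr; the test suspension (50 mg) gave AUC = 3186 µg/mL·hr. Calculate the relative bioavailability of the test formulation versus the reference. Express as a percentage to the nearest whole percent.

F_rel = (AUC_test/D_test) / (AUC_ref/D_ref)
      = (3186/50) / (1044/25)
      = 63.72 / 41.76 = 1.5259 = 152.59%

F_rel = 153%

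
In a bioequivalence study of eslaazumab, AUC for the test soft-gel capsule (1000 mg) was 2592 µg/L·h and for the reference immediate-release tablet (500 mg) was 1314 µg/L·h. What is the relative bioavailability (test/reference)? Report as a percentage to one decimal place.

F_rel = 98.6%

F_rel = (AUC_test/D_test) / (AUC_ref/D_ref)
      = (2592/1000) / (1314/500)
      = 2.592 / 2.628 = 0.9863 = 98.63%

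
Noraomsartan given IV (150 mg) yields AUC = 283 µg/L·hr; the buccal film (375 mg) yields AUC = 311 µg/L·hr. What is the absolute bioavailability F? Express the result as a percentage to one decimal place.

F = (AUC_ev / D_ev) / (AUC_iv / D_iv)
  = (311/375) / (283/150)
  = 0.829333 / 1.88667 = 0.4396
  = 43.96%

F = 44.0%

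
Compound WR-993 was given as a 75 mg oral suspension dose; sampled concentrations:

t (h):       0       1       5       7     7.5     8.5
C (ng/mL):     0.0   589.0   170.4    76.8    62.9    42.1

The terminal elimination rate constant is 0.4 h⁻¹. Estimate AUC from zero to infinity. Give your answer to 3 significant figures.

Trapezoidal AUC_0→8.5:
  [0→1]: (0.0+589.0)/2 × 1 = 294.5
  [1→5]: (589.0+170.4)/2 × 4 = 1518.8
  [5→7]: (170.4+76.8)/2 × 2 = 247.2
  [7→7.5]: (76.8+62.9)/2 × 0.5 = 34.925
  [7.5→8.5]: (62.9+42.1)/2 × 1 = 52.5
  Sum = 2147.925 ng/mL·h
Extrapolated tail: C_last / k_e = 42.1 / 0.4 = 105.250
AUC_0→∞ = 2147.925 + 105.250 = 2253.175 ng/mL·h

AUC = 2250 ng/mL·h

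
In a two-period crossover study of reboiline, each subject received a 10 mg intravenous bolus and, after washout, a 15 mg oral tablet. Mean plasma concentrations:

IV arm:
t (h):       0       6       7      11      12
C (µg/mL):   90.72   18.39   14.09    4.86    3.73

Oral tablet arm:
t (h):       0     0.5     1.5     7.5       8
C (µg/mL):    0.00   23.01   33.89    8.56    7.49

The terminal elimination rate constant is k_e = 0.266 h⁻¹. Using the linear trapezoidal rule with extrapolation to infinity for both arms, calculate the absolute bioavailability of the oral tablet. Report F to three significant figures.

F = 0.323

Trapezoidal AUC_0→12 (IV):
  [0→6]: (90.72+18.39)/2 × 6 = 327.33
  [6→7]: (18.39+14.09)/2 × 1 = 16.24
  [7→11]: (14.09+4.86)/2 × 4 = 37.9
  [11→12]: (4.86+3.73)/2 × 1 = 4.295
  Sum = 385.765 µg/mL·h
IV tail: 3.73/0.266 = 14.023; AUC_iv,0→∞ = 385.765 + 14.023 = 399.788 µg/mL·h
Trapezoidal AUC_0→8 (oral tablet):
  [0→0.5]: (0.00+23.01)/2 × 0.5 = 5.7525
  [0.5→1.5]: (23.01+33.89)/2 × 1 = 28.45
  [1.5→7.5]: (33.89+8.56)/2 × 6 = 127.35
  [7.5→8]: (8.56+7.49)/2 × 0.5 = 4.0125
  Sum = 165.565 µg/mL·h
oral tablet tail: 7.49/0.266 = 28.158; AUC_ev,0→∞ = 165.565 + 28.158 = 193.723 µg/mL·h
F = (AUC_ev/D_ev)/(AUC_iv/D_iv) = (193.723/15)/(399.788/10) = 12.9149/39.9788 = 0.3230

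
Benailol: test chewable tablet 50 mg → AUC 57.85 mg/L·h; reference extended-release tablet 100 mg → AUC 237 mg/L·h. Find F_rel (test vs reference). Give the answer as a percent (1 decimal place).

F_rel = (AUC_test/D_test) / (AUC_ref/D_ref)
      = (57.85/50) / (237/100)
      = 1.157 / 2.37 = 0.4882 = 48.82%

F_rel = 48.8%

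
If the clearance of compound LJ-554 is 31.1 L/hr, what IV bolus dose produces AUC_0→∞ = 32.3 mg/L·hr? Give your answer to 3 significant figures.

Dose = 1000 mg

Dose_iv = CL × AUC_0→∞
     = 31.1 × 32.3 = 1004.53 mg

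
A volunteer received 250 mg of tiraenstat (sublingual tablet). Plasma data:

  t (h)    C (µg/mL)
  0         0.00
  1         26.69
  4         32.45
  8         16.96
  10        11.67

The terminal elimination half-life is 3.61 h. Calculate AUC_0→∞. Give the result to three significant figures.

AUC = 290 µg/mL·h

Trapezoidal AUC_0→10:
  [0→1]: (0.00+26.69)/2 × 1 = 13.345
  [1→4]: (26.69+32.45)/2 × 3 = 88.71
  [4→8]: (32.45+16.96)/2 × 4 = 98.82
  [8→10]: (16.96+11.67)/2 × 2 = 28.63
  Sum = 229.505 µg/mL·h
k_e = ln2 / t½ = 0.693147 / 3.61 = 0.1920 h^-1
Extrapolated tail: C_last / k_e = 11.67 / 0.192 = 60.781
AUC_0→∞ = 229.505 + 60.781 = 290.286 µg/mL·h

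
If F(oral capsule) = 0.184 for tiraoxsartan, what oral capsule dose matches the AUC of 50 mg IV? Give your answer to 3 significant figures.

D_oral = 272 mg

For equal systemic exposure: F × D_ev = D_iv
D_ev = D_iv / F = 50 / 0.184 = 271.739 mg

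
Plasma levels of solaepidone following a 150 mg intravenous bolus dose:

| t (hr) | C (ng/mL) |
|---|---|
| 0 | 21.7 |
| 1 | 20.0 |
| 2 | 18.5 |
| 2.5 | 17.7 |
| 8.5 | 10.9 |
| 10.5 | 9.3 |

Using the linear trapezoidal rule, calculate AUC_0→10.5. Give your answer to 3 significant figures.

Trapezoidal AUC_0→10.5:
  [0→1]: (21.7+20.0)/2 × 1 = 20.85
  [1→2]: (20.0+18.5)/2 × 1 = 19.25
  [2→2.5]: (18.5+17.7)/2 × 0.5 = 9.05
  [2.5→8.5]: (17.7+10.9)/2 × 6 = 85.8
  [8.5→10.5]: (10.9+9.3)/2 × 2 = 20.2
  Sum = 155.15 ng/mL·hr

AUC = 155 ng/mL·hr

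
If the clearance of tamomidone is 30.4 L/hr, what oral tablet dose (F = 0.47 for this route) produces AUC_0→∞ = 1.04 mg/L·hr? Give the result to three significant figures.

Dose = CL × AUC_0→∞ / F
     = 30.4 × 1.04 / 0.47 = 67.2681 mg

Dose = 67.3 mg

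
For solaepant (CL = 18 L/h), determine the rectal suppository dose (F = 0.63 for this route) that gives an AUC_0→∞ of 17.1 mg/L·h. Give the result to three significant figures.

Dose = CL × AUC_0→∞ / F
     = 18 × 17.1 / 0.63 = 488.571 mg

Dose = 489 mg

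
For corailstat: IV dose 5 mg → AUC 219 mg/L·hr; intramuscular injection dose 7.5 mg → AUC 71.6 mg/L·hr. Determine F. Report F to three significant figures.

F = 0.218

F = (AUC_ev / D_ev) / (AUC_iv / D_iv)
  = (71.6/7.5) / (219/5)
  = 9.54667 / 43.8 = 0.2180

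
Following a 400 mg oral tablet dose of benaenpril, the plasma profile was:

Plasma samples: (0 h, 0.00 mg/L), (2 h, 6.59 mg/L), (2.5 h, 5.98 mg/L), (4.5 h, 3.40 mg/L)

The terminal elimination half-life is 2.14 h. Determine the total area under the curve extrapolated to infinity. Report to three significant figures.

Trapezoidal AUC_0→4.5:
  [0→2]: (0.00+6.59)/2 × 2 = 6.59
  [2→2.5]: (6.59+5.98)/2 × 0.5 = 3.1425
  [2.5→4.5]: (5.98+3.40)/2 × 2 = 9.38
  Sum = 19.1125 mg/L·h
k_e = ln2 / t½ = 0.693147 / 2.14 = 0.3239 h^-1
Extrapolated tail: C_last / k_e = 3.40 / 0.3239 = 10.497
AUC_0→∞ = 19.1125 + 10.497 = 29.6095 mg/L·h

AUC = 29.6 mg/L·h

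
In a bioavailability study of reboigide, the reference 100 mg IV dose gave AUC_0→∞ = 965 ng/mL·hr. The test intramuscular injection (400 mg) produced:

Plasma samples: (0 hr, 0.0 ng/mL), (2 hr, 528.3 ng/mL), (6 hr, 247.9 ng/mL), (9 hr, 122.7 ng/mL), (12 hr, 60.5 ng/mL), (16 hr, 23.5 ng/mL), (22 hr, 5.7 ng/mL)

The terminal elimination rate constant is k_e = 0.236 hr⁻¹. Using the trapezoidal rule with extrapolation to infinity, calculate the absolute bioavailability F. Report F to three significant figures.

F = 0.827

Trapezoidal AUC_0→22 (intramuscular injection):
  [0→2]: (0.0+528.3)/2 × 2 = 528.3
  [2→6]: (528.3+247.9)/2 × 4 = 1552.4
  [6→9]: (247.9+122.7)/2 × 3 = 555.9
  [9→12]: (122.7+60.5)/2 × 3 = 274.8
  [12→16]: (60.5+23.5)/2 × 4 = 168.0
  [16→22]: (23.5+5.7)/2 × 6 = 87.6
  Sum = 3167.0 ng/mL·hr
Tail: C_last/k_e = 5.7/0.236 = 24.153
AUC_0→∞ (intramuscular injection) = 3167.0 + 24.153 = 3191.153 ng/mL·hr
F = (AUC_ev/D_ev)/(AUC_iv/D_iv) = (3191.153/400)/(965/100) = 7.9778825/9.65 = 0.8267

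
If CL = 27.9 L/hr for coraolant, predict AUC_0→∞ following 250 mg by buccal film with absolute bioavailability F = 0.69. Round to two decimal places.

AUC = 6.18 mg/L·hr

AUC_0→∞ = F × Dose / CL
        = 0.69 × 250 / 27.9 = 6.1828 mg/L·hr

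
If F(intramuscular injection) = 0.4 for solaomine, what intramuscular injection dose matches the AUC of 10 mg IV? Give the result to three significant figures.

For equal systemic exposure: F × D_ev = D_iv
D_ev = D_iv / F = 10 / 0.4 = 25 mg

D_intramuscular = 25.0 mg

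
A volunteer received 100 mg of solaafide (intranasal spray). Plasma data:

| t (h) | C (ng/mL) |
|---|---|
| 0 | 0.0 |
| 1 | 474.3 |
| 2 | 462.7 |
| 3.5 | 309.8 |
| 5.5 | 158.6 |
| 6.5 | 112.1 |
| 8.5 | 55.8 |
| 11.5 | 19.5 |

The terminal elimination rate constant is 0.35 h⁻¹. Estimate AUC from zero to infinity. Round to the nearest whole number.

Trapezoidal AUC_0→11.5:
  [0→1]: (0.0+474.3)/2 × 1 = 237.15
  [1→2]: (474.3+462.7)/2 × 1 = 468.5
  [2→3.5]: (462.7+309.8)/2 × 1.5 = 579.375
  [3.5→5.5]: (309.8+158.6)/2 × 2 = 468.4
  [5.5→6.5]: (158.6+112.1)/2 × 1 = 135.35
  [6.5→8.5]: (112.1+55.8)/2 × 2 = 167.9
  [8.5→11.5]: (55.8+19.5)/2 × 3 = 112.95
  Sum = 2169.625 ng/mL·h
Extrapolated tail: C_last / k_e = 19.5 / 0.35 = 55.714
AUC_0→∞ = 2169.625 + 55.714 = 2225.339 ng/mL·h

AUC = 2225 ng/mL·h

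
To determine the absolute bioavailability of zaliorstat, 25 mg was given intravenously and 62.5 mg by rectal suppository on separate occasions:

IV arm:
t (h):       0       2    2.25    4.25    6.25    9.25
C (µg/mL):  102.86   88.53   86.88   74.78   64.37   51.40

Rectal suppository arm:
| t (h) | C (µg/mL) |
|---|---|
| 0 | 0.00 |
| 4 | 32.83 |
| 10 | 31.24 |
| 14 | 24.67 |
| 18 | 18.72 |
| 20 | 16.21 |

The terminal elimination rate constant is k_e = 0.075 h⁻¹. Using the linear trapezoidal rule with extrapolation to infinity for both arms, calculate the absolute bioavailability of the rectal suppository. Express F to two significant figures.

F = 0.21

Trapezoidal AUC_0→9.25 (IV):
  [0→2]: (102.86+88.53)/2 × 2 = 191.39
  [2→2.25]: (88.53+86.88)/2 × 0.25 = 21.92625
  [2.25→4.25]: (86.88+74.78)/2 × 2 = 161.66
  [4.25→6.25]: (74.78+64.37)/2 × 2 = 139.15
  [6.25→9.25]: (64.37+51.40)/2 × 3 = 173.655
  Sum = 687.78125 µg/mL·h
IV tail: 51.40/0.075 = 685.333; AUC_iv,0→∞ = 687.78125 + 685.333 = 1373.11425 µg/mL·h
Trapezoidal AUC_0→20 (rectal suppository):
  [0→4]: (0.00+32.83)/2 × 4 = 65.66
  [4→10]: (32.83+31.24)/2 × 6 = 192.21
  [10→14]: (31.24+24.67)/2 × 4 = 111.82
  [14→18]: (24.67+18.72)/2 × 4 = 86.78
  [18→20]: (18.72+16.21)/2 × 2 = 34.93
  Sum = 491.4 µg/mL·h
rectal suppository tail: 16.21/0.075 = 216.133; AUC_ev,0→∞ = 491.4 + 216.133 = 707.533 µg/mL·h
F = (AUC_ev/D_ev)/(AUC_iv/D_iv) = (707.533/62.5)/(1373.11425/25) = 11.320528/54.92457 = 0.2061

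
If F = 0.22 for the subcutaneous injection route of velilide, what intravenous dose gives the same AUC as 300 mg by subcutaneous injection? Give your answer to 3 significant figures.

Systemic exposure from an extravascular dose = F × D_ev, so the equivalent IV dose is F × D_ev.
D_iv = F × D_ev = 0.22 × 300 = 66 mg

D_iv = 66.0 mg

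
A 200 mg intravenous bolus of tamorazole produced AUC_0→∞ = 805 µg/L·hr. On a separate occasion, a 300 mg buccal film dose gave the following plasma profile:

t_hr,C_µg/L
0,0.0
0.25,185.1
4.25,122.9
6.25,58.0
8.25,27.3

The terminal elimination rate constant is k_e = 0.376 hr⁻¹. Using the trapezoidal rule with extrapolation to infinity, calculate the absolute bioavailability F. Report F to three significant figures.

F = 0.810

Trapezoidal AUC_0→8.25 (buccal film):
  [0→0.25]: (0.0+185.1)/2 × 0.25 = 23.1375
  [0.25→4.25]: (185.1+122.9)/2 × 4 = 616.0
  [4.25→6.25]: (122.9+58.0)/2 × 2 = 180.9
  [6.25→8.25]: (58.0+27.3)/2 × 2 = 85.3
  Sum = 905.3375 µg/L·hr
Tail: C_last/k_e = 27.3/0.376 = 72.606
AUC_0→∞ (buccal film) = 905.3375 + 72.606 = 977.9435 µg/L·hr
F = (AUC_ev/D_ev)/(AUC_iv/D_iv) = (977.9435/300)/(805/200) = 3.25981/4.025 = 0.8099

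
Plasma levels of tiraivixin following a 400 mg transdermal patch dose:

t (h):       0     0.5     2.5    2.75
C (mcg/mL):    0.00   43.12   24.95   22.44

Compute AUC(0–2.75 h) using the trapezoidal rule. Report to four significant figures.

Trapezoidal AUC_0→2.75:
  [0→0.5]: (0.00+43.12)/2 × 0.5 = 10.78
  [0.5→2.5]: (43.12+24.95)/2 × 2 = 68.07
  [2.5→2.75]: (24.95+22.44)/2 × 0.25 = 5.92375
  Sum = 84.77375 mcg/mL·h

AUC = 84.77 mcg/mL·h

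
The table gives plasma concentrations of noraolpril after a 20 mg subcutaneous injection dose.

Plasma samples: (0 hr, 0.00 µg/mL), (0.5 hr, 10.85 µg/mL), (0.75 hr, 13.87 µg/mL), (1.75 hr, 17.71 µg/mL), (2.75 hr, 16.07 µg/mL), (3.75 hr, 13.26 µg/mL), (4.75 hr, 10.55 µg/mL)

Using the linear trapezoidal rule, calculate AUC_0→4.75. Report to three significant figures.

Trapezoidal AUC_0→4.75:
  [0→0.5]: (0.00+10.85)/2 × 0.5 = 2.7125
  [0.5→0.75]: (10.85+13.87)/2 × 0.25 = 3.09
  [0.75→1.75]: (13.87+17.71)/2 × 1 = 15.79
  [1.75→2.75]: (17.71+16.07)/2 × 1 = 16.89
  [2.75→3.75]: (16.07+13.26)/2 × 1 = 14.665
  [3.75→4.75]: (13.26+10.55)/2 × 1 = 11.905
  Sum = 65.0525 µg/mL·hr

AUC = 65.1 µg/mL·hr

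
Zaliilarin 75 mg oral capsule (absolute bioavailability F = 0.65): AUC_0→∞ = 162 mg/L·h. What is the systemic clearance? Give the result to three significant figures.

CL = F × Dose / AUC_0→∞
   = 0.65 × 75 / 162 = 0.300926 L/h

CL = 0.301 L/h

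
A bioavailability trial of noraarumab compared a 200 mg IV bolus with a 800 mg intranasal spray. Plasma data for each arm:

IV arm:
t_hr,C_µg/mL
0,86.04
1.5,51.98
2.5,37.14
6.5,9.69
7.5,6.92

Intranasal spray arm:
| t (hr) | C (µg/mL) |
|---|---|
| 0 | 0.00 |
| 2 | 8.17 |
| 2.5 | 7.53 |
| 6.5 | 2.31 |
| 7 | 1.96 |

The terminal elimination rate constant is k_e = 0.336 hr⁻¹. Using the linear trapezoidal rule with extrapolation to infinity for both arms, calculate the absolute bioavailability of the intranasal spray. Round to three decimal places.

Trapezoidal AUC_0→7.5 (IV):
  [0→1.5]: (86.04+51.98)/2 × 1.5 = 103.515
  [1.5→2.5]: (51.98+37.14)/2 × 1 = 44.56
  [2.5→6.5]: (37.14+9.69)/2 × 4 = 93.66
  [6.5→7.5]: (9.69+6.92)/2 × 1 = 8.305
  Sum = 250.04 µg/mL·hr
IV tail: 6.92/0.336 = 20.595; AUC_iv,0→∞ = 250.04 + 20.595 = 270.635 µg/mL·hr
Trapezoidal AUC_0→7 (intranasal spray):
  [0→2]: (0.00+8.17)/2 × 2 = 8.17
  [2→2.5]: (8.17+7.53)/2 × 0.5 = 3.925
  [2.5→6.5]: (7.53+2.31)/2 × 4 = 19.68
  [6.5→7]: (2.31+1.96)/2 × 0.5 = 1.0675
  Sum = 32.8425 µg/mL·hr
intranasal spray tail: 1.96/0.336 = 5.833; AUC_ev,0→∞ = 32.8425 + 5.833 = 38.6755 µg/mL·hr
F = (AUC_ev/D_ev)/(AUC_iv/D_iv) = (38.6755/800)/(270.635/200) = 0.048344375/1.353175 = 0.0357

F = 0.036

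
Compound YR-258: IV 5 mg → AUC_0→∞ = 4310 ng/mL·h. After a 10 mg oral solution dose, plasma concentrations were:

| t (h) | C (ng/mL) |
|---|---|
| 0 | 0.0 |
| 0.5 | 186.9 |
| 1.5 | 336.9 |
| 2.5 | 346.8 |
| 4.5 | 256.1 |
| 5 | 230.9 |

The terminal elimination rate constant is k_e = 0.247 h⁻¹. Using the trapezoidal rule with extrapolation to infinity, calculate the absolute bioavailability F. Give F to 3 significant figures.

F = 0.268

Trapezoidal AUC_0→5 (oral solution):
  [0→0.5]: (0.0+186.9)/2 × 0.5 = 46.725
  [0.5→1.5]: (186.9+336.9)/2 × 1 = 261.9
  [1.5→2.5]: (336.9+346.8)/2 × 1 = 341.85
  [2.5→4.5]: (346.8+256.1)/2 × 2 = 602.9
  [4.5→5]: (256.1+230.9)/2 × 0.5 = 121.75
  Sum = 1375.125 ng/mL·h
Tail: C_last/k_e = 230.9/0.247 = 934.818
AUC_0→∞ (oral solution) = 1375.125 + 934.818 = 2309.943 ng/mL·h
F = (AUC_ev/D_ev)/(AUC_iv/D_iv) = (2309.943/10)/(4310/5) = 230.9943/862 = 0.2680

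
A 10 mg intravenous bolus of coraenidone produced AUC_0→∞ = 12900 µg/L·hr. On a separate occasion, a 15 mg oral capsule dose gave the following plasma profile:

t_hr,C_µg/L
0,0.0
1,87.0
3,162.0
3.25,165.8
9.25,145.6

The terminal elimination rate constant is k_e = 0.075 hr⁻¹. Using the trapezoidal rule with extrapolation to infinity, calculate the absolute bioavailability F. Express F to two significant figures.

Trapezoidal AUC_0→9.25 (oral capsule):
  [0→1]: (0.0+87.0)/2 × 1 = 43.5
  [1→3]: (87.0+162.0)/2 × 2 = 249.0
  [3→3.25]: (162.0+165.8)/2 × 0.25 = 40.975
  [3.25→9.25]: (165.8+145.6)/2 × 6 = 934.2
  Sum = 1267.675 µg/L·hr
Tail: C_last/k_e = 145.6/0.075 = 1941.333
AUC_0→∞ (oral capsule) = 1267.675 + 1941.333 = 3209.008 µg/L·hr
F = (AUC_ev/D_ev)/(AUC_iv/D_iv) = (3209.008/15)/(12900/10) = 213.934/1290 = 0.1658

F = 0.17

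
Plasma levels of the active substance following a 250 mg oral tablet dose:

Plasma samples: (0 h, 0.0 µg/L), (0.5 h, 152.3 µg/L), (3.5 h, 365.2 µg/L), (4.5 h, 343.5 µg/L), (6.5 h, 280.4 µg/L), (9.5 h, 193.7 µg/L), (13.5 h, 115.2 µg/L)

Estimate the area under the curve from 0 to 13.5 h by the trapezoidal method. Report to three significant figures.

Trapezoidal AUC_0→13.5:
  [0→0.5]: (0.0+152.3)/2 × 0.5 = 38.075
  [0.5→3.5]: (152.3+365.2)/2 × 3 = 776.25
  [3.5→4.5]: (365.2+343.5)/2 × 1 = 354.35
  [4.5→6.5]: (343.5+280.4)/2 × 2 = 623.9
  [6.5→9.5]: (280.4+193.7)/2 × 3 = 711.15
  [9.5→13.5]: (193.7+115.2)/2 × 4 = 617.8
  Sum = 3121.525 µg/L·h

AUC = 3120 µg/L·h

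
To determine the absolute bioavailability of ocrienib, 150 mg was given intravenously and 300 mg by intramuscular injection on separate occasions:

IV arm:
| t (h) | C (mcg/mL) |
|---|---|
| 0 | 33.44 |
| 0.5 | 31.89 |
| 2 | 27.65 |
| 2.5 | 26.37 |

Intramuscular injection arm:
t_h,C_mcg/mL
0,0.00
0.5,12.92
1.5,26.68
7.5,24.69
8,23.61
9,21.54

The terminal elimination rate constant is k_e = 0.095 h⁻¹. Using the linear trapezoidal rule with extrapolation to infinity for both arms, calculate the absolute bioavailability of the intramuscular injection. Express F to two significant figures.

Trapezoidal AUC_0→2.5 (IV):
  [0→0.5]: (33.44+31.89)/2 × 0.5 = 16.3325
  [0.5→2]: (31.89+27.65)/2 × 1.5 = 44.655
  [2→2.5]: (27.65+26.37)/2 × 0.5 = 13.505
  Sum = 74.4925 mcg/mL·h
IV tail: 26.37/0.095 = 277.579; AUC_iv,0→∞ = 74.4925 + 277.579 = 352.0715 mcg/mL·h
Trapezoidal AUC_0→9 (intramuscular injection):
  [0→0.5]: (0.00+12.92)/2 × 0.5 = 3.23
  [0.5→1.5]: (12.92+26.68)/2 × 1 = 19.8
  [1.5→7.5]: (26.68+24.69)/2 × 6 = 154.11
  [7.5→8]: (24.69+23.61)/2 × 0.5 = 12.075
  [8→9]: (23.61+21.54)/2 × 1 = 22.575
  Sum = 211.79 mcg/mL·h
intramuscular injection tail: 21.54/0.095 = 226.737; AUC_ev,0→∞ = 211.79 + 226.737 = 438.527 mcg/mL·h
F = (AUC_ev/D_ev)/(AUC_iv/D_iv) = (438.527/300)/(352.0715/150) = 1.46176/2.34714 = 0.6228

F = 0.62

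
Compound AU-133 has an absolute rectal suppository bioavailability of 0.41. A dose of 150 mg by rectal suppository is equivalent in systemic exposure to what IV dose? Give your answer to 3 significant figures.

D_iv = 61.5 mg

Systemic exposure from an extravascular dose = F × D_ev, so the equivalent IV dose is F × D_ev.
D_iv = F × D_ev = 0.41 × 150 = 61.5 mg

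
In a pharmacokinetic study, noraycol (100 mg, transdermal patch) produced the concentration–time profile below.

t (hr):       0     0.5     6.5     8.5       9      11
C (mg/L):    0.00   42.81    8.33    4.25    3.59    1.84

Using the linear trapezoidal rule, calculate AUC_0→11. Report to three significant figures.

Trapezoidal AUC_0→11:
  [0→0.5]: (0.00+42.81)/2 × 0.5 = 10.7025
  [0.5→6.5]: (42.81+8.33)/2 × 6 = 153.42
  [6.5→8.5]: (8.33+4.25)/2 × 2 = 12.58
  [8.5→9]: (4.25+3.59)/2 × 0.5 = 1.96
  [9→11]: (3.59+1.84)/2 × 2 = 5.43
  Sum = 184.0925 mg/L·hr

AUC = 184 mg/L·hr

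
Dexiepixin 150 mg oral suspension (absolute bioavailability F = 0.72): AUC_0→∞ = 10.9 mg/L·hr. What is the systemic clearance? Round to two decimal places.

CL = 9.91 L/hr

CL = F × Dose / AUC_0→∞
   = 0.72 × 150 / 10.9 = 9.90826 L/hr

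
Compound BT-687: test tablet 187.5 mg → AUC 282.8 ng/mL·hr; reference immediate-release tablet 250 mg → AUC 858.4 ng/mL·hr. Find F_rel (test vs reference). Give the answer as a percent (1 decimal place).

F_rel = (AUC_test/D_test) / (AUC_ref/D_ref)
      = (282.8/187.5) / (858.4/250)
      = 1.50827 / 3.4336 = 0.4393 = 43.93%

F_rel = 43.9%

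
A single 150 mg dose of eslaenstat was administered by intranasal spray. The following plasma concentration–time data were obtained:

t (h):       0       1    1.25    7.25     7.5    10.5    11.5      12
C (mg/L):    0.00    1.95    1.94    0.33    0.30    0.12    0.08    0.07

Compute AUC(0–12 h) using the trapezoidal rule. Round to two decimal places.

AUC = 9.12 mg/L·h

Trapezoidal AUC_0→12:
  [0→1]: (0.00+1.95)/2 × 1 = 0.975
  [1→1.25]: (1.95+1.94)/2 × 0.25 = 0.48625
  [1.25→7.25]: (1.94+0.33)/2 × 6 = 6.81
  [7.25→7.5]: (0.33+0.30)/2 × 0.25 = 0.07875
  [7.5→10.5]: (0.30+0.12)/2 × 3 = 0.63
  [10.5→11.5]: (0.12+0.08)/2 × 1 = 0.1
  [11.5→12]: (0.08+0.07)/2 × 0.5 = 0.0375
  Sum = 9.1175 mg/L·h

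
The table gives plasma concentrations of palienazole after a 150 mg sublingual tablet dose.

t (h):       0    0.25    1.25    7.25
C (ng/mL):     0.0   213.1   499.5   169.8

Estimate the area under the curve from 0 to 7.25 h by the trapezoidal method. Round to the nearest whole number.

Trapezoidal AUC_0→7.25:
  [0→0.25]: (0.0+213.1)/2 × 0.25 = 26.6375
  [0.25→1.25]: (213.1+499.5)/2 × 1 = 356.3
  [1.25→7.25]: (499.5+169.8)/2 × 6 = 2007.9
  Sum = 2390.8375 ng/mL·h

AUC = 2391 ng/mL·h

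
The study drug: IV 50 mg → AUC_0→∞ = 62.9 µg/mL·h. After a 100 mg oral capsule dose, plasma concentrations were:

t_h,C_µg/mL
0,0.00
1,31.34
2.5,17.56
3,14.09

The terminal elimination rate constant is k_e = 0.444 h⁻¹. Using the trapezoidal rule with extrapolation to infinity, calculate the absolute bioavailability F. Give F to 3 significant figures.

F = 0.731

Trapezoidal AUC_0→3 (oral capsule):
  [0→1]: (0.00+31.34)/2 × 1 = 15.67
  [1→2.5]: (31.34+17.56)/2 × 1.5 = 36.675
  [2.5→3]: (17.56+14.09)/2 × 0.5 = 7.9125
  Sum = 60.2575 µg/mL·h
Tail: C_last/k_e = 14.09/0.444 = 31.734
AUC_0→∞ (oral capsule) = 60.2575 + 31.734 = 91.9915 µg/mL·h
F = (AUC_ev/D_ev)/(AUC_iv/D_iv) = (91.9915/100)/(62.9/50) = 0.919915/1.258 = 0.7313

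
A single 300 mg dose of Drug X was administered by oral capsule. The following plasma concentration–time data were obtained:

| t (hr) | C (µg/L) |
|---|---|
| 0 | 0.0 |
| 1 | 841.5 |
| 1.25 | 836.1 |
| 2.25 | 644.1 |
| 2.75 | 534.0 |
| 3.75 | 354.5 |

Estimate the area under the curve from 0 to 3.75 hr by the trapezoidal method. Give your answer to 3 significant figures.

AUC = 2110 µg/L·hr

Trapezoidal AUC_0→3.75:
  [0→1]: (0.0+841.5)/2 × 1 = 420.75
  [1→1.25]: (841.5+836.1)/2 × 0.25 = 209.7
  [1.25→2.25]: (836.1+644.1)/2 × 1 = 740.1
  [2.25→2.75]: (644.1+534.0)/2 × 0.5 = 294.525
  [2.75→3.75]: (534.0+354.5)/2 × 1 = 444.25
  Sum = 2109.325 µg/L·hr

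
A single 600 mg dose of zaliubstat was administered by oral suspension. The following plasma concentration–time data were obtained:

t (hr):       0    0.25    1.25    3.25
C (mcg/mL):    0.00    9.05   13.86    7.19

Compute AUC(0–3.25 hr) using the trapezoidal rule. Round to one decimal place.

Trapezoidal AUC_0→3.25:
  [0→0.25]: (0.00+9.05)/2 × 0.25 = 1.13125
  [0.25→1.25]: (9.05+13.86)/2 × 1 = 11.455
  [1.25→3.25]: (13.86+7.19)/2 × 2 = 21.05
  Sum = 33.63625 mcg/mL·hr

AUC = 33.6 mcg/mL·hr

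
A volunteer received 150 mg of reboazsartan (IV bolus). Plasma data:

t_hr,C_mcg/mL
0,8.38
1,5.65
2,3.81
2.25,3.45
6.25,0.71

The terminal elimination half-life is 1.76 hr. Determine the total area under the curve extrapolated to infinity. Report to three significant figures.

Trapezoidal AUC_0→6.25:
  [0→1]: (8.38+5.65)/2 × 1 = 7.015
  [1→2]: (5.65+3.81)/2 × 1 = 4.73
  [2→2.25]: (3.81+3.45)/2 × 0.25 = 0.9075
  [2.25→6.25]: (3.45+0.71)/2 × 4 = 8.32
  Sum = 20.9725 mcg/mL·hr
k_e = ln2 / t½ = 0.693147 / 1.76 = 0.3938 hr^-1
Extrapolated tail: C_last / k_e = 0.71 / 0.3938 = 1.803
AUC_0→∞ = 20.9725 + 1.803 = 22.7755 mcg/mL·hr

AUC = 22.8 mcg/mL·hr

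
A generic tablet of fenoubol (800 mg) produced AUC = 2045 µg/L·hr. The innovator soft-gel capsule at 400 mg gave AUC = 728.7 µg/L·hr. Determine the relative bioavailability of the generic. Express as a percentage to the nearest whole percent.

F_rel = (AUC_test/D_test) / (AUC_ref/D_ref)
      = (2045/800) / (728.7/400)
      = 2.55625 / 1.82175 = 1.4032 = 140.32%

F_rel = 140%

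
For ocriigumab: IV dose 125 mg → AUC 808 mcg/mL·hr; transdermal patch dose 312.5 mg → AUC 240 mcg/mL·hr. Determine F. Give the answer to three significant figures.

F = (AUC_ev / D_ev) / (AUC_iv / D_iv)
  = (240/312.5) / (808/125)
  = 0.768 / 6.464 = 0.1188

F = 0.119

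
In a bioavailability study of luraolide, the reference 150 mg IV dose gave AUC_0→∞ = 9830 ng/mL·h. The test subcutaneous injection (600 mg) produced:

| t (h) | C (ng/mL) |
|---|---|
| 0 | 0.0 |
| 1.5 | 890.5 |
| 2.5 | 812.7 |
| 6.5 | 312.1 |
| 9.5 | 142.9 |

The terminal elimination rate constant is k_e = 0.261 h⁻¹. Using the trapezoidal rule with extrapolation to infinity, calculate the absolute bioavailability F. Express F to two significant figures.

Trapezoidal AUC_0→9.5 (subcutaneous injection):
  [0→1.5]: (0.0+890.5)/2 × 1.5 = 667.875
  [1.5→2.5]: (890.5+812.7)/2 × 1 = 851.6
  [2.5→6.5]: (812.7+312.1)/2 × 4 = 2249.6
  [6.5→9.5]: (312.1+142.9)/2 × 3 = 682.5
  Sum = 4451.575 ng/mL·h
Tail: C_last/k_e = 142.9/0.261 = 547.510
AUC_0→∞ (subcutaneous injection) = 4451.575 + 547.510 = 4999.085 ng/mL·h
F = (AUC_ev/D_ev)/(AUC_iv/D_iv) = (4999.085/600)/(9830/150) = 8.33181/65.5333 = 0.1271

F = 0.13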